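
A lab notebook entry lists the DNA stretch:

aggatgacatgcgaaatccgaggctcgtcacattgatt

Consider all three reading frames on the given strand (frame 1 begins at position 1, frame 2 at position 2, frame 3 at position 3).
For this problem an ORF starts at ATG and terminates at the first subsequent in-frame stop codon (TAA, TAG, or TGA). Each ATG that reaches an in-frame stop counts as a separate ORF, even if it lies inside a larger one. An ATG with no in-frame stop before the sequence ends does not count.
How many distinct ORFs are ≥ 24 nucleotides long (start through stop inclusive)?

1

Frame 1: AGG ATG ACA TGC GAA ATC CGA GGC TCG TCA CAT TGA — ATG at 4, stop TGA at 34 → 33 nt.
Frame 2: GGA TGA CAT GCG AAA TCC GAG GCT CGT CAC ATT GAT — no ATG→stop ORF.
Frame 3: GAT GAC ATG CGA AAT CCG AGG CTC GTC ACA TTG ATT — no ATG→stop ORF.
ORFs ≥ 24 nucleotides: frame 1 4–36 (33 nucleotides). Count = 1.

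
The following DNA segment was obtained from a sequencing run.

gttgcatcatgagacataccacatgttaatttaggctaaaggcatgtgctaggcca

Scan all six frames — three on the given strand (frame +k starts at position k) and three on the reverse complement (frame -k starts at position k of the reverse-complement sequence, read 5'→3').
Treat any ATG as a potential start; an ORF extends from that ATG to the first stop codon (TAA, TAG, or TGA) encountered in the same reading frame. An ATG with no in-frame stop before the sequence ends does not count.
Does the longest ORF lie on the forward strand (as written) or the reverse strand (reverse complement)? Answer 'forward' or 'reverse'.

forward

Reverse complement (5'→3'): TGGCCTAGCACATGCCTTTAGCCTAAATTAACATGTGGTATGTCTCATGATGCAAC
Frame +1: GTT GCA TCA TGA GAC ATA CCA CAT GTT AAT TTA GGC TAA AGG CAT GTG CTA GGC — no ATG→stop ORF.
Frame +2: TTG CAT CAT GAG ACA TAC CAC ATG TTA ATT TAG GCT AAA GGC ATG TGC TAG GCC — ATG at 23, stop TAG at 32 → 12 nt; ATG at 44, stop TAG at 50 → 9 nt.
Frame +3: TGC ATC ATG AGA CAT ACC ACA TGT TAA TTT AGG CTA AAG GCA TGT GCT AGG CCA — ATG at 9, stop TAA at 27 → 21 nt.
Frame -1: TGG CCT AGC ACA TGC CTT TAG CCT AAA TTA ACA TGT GGT ATG TCT CAT GAT GCA — no ATG→stop ORF.
Frame -2: GGC CTA GCA CAT GCC TTT AGC CTA AAT TAA CAT GTG GTA TGT CTC ATG ATG CAA — no ATG→stop ORF.
Frame -3: GCC TAG CAC ATG CCT TTA GCC TAA ATT AAC ATG TGG TAT GTC TCA TGA TGC AAC — ATG at 12, stop TAA at 24 → 15 nt; ATG at 33, stop TGA at 48 → 18 nt.
Forward-strand max 21 nt; reverse-strand max 18 nt. The forward strand has the longer ORF.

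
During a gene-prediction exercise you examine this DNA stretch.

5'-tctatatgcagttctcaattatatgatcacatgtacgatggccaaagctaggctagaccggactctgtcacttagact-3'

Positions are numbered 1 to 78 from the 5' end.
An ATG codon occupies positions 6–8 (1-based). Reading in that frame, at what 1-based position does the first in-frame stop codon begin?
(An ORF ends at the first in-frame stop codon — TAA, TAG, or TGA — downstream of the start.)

Codons from position 6: ATG (6–8), CAG (9–11), TTC (12–14), TCA (15–17), ATT (18–20), ATA (21–23), TGA (24–26).
TGA is a stop codon; it begins at position 24.

24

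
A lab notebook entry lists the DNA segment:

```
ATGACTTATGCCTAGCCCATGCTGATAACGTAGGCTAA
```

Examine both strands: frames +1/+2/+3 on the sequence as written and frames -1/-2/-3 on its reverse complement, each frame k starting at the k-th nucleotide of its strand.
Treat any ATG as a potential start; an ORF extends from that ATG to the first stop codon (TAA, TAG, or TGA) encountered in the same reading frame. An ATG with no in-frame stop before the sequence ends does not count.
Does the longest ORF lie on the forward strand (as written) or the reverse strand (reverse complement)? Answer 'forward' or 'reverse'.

forward

Reverse complement (5'→3'): TTAGCCTACGTTATCAGCATGGGCTAGGCATAAGTCAT
Frame +1: ATG ACT TAT GCC TAG CCC ATG CTG ATA ACG TAG GCT — ATG at 1, stop TAG at 13 → 15 nt; ATG at 19, stop TAG at 31 → 15 nt.
Frame +2: TGA CTT ATG CCT AGC CCA TGC TGA TAA CGT AGG CTA — ATG at 8, stop TGA at 23 → 18 nt.
Frame +3: GAC TTA TGC CTA GCC CAT GCT GAT AAC GTA GGC TAA — no ATG→stop ORF.
Frame -1: TTA GCC TAC GTT ATC AGC ATG GGC TAG GCA TAA GTC — ATG at 19, stop TAG at 25 → 9 nt.
Frame -2: TAG CCT ACG TTA TCA GCA TGG GCT AGG CAT AAG TCA — no ATG→stop ORF.
Frame -3: AGC CTA CGT TAT CAG CAT GGG CTA GGC ATA AGT CAT — no ATG→stop ORF.
Forward-strand max 18 nt; reverse-strand max 9 nt. The forward strand has the longer ORF.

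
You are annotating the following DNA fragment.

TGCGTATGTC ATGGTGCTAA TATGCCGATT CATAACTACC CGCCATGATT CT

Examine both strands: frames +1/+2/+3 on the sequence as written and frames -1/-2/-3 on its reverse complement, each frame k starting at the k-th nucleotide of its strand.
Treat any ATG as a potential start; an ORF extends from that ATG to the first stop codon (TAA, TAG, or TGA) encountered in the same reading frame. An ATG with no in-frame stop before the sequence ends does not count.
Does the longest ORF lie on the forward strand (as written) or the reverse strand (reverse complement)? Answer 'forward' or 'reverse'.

reverse

Reverse complement (5'→3'): AGAATCATGGCGGGTAGTTATGAATCGGCATATTAGCACCATGACATACGCA
Frame +1: TGC GTA TGT CAT GGT GCT AAT ATG CCG ATT CAT AAC TAC CCG CCA TGA TTC — ATG at 22, stop TGA at 46 → 27 nt.
Frame +2: GCG TAT GTC ATG GTG CTA ATA TGC CGA TTC ATA ACT ACC CGC CAT GAT TCT — no ATG→stop ORF.
Frame +3: CGT ATG TCA TGG TGC TAA TAT GCC GAT TCA TAA CTA CCC GCC ATG ATT — ATG at 6, stop TAA at 18 → 15 nt.
Frame -1: AGA ATC ATG GCG GGT AGT TAT GAA TCG GCA TAT TAG CAC CAT GAC ATA CGC — ATG at 7, stop TAG at 34 → 30 nt.
Frame -2: GAA TCA TGG CGG GTA GTT ATG AAT CGG CAT ATT AGC ACC ATG ACA TAC GCA — no ATG→stop ORF.
Frame -3: AAT CAT GGC GGG TAG TTA TGA ATC GGC ATA TTA GCA CCA TGA CAT ACG — no ATG→stop ORF.
Forward-strand max 27 nt; reverse-strand max 30 nt. The reverse strand has the longer ORF.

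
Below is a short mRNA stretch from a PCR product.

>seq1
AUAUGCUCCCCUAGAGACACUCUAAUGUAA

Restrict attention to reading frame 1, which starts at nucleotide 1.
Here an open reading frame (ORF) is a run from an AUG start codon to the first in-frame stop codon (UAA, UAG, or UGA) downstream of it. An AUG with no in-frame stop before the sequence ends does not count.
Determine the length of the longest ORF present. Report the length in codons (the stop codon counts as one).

2

Frame 1: AUA UGC UCC CCU AGA GAC ACU CUA AUG UAA — AUG at 25, stop UAA at 28 → 6 nt.
Longest: frame 1, positions 25–30, 6 nt = 2 codons = 1 aa. → 2 codons.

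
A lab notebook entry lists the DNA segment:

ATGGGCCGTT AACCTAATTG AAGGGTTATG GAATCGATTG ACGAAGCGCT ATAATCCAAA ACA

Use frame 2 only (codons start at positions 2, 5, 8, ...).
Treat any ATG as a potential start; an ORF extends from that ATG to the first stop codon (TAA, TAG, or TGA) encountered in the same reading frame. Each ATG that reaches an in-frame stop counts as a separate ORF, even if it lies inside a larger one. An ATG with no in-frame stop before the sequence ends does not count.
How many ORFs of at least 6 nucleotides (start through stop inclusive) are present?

0

Frame 2: TGG GCC GTT AAC CTA ATT GAA GGG TTA TGG AAT CGA TTG ACG AAG CGC TAT AAT CCA AAA — no ATG→stop ORF.
No ORF reaches 6 nucleotides. Count = 0.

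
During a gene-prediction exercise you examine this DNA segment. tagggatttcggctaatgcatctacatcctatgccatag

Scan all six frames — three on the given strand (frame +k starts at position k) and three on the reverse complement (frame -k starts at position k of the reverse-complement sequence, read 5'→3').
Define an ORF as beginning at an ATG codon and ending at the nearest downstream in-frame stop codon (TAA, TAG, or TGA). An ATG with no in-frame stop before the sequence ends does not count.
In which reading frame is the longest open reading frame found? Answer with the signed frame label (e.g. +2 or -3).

Reverse complement (5'→3'): CTATGGCATAGGATGTAGATGCATTAGCCGAAATCCCTA
Frame +1: TAG GGA TTT CGG CTA ATG CAT CTA CAT CCT ATG CCA TAG — ATG at 16, stop TAG at 37 → 24 nt; ATG at 31, stop TAG at 37 → 9 nt.
Frame +2: AGG GAT TTC GGC TAA TGC ATC TAC ATC CTA TGC CAT — no ATG→stop ORF.
Frame +3: GGG ATT TCG GCT AAT GCA TCT ACA TCC TAT GCC ATA — no ATG→stop ORF.
Frame -1: CTA TGG CAT AGG ATG TAG ATG CAT TAG CCG AAA TCC CTA — ATG at 13, stop TAG at 16 → 6 nt; ATG at 19, stop TAG at 25 → 9 nt.
Frame -2: TAT GGC ATA GGA TGT AGA TGC ATT AGC CGA AAT CCC — no ATG→stop ORF.
Frame -3: ATG GCA TAG GAT GTA GAT GCA TTA GCC GAA ATC CCT — ATG at 3, stop TAG at 9 → 9 nt.
Longest ORF is 24 nt in frame +1 (positions 16–39).

+1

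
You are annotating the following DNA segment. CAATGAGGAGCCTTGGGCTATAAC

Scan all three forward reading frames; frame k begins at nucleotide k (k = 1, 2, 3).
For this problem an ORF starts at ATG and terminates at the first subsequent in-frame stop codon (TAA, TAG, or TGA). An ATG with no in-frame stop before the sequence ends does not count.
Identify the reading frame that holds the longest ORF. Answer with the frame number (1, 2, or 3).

3

Frame 1: CAA TGA GGA GCC TTG GGC TAT AAC — no ATG→stop ORF.
Frame 2: AAT GAG GAG CCT TGG GCT ATA — no ATG→stop ORF.
Frame 3: ATG AGG AGC CTT GGG CTA TAA — ATG at 3, stop TAA at 21 → 21 nt.
Longest ORF is 21 nt in frame 3 (positions 3–23).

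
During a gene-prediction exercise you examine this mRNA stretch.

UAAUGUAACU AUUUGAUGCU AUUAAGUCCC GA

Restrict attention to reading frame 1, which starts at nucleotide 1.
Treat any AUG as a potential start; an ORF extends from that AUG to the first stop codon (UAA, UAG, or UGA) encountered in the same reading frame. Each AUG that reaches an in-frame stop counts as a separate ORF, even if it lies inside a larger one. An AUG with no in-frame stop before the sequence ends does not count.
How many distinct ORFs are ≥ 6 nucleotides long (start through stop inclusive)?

Frame 1: UAA UGU AAC UAU UUG AUG CUA UUA AGU CCC — no AUG→stop ORF.
No ORF reaches 6 nucleotides. Count = 0.

0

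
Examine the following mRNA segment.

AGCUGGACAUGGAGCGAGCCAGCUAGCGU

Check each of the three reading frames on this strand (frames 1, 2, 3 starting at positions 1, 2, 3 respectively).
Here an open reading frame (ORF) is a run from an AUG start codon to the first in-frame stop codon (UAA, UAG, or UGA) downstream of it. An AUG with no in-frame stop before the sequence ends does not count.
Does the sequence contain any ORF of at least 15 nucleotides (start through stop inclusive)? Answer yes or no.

yes

Frame 1: AGC UGG ACA UGG AGC GAG CCA GCU AGC — no AUG→stop ORF.
Frame 2: GCU GGA CAU GGA GCG AGC CAG CUA GCG — no AUG→stop ORF.
Frame 3: CUG GAC AUG GAG CGA GCC AGC UAG CGU — AUG at 9, stop UAG at 24 → 18 nt.
Frame 3 has an ORF of 18 nucleotides (positions 9–26) ≥ 15, so yes.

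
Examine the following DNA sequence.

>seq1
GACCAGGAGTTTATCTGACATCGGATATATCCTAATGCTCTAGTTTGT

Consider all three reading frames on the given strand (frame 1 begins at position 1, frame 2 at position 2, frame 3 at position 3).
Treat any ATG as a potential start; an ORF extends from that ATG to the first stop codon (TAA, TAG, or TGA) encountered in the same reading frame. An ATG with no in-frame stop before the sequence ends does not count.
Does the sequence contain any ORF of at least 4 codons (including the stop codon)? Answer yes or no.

Frame 1: GAC CAG GAG TTT ATC TGA CAT CGG ATA TAT CCT AAT GCT CTA GTT TGT — no ATG→stop ORF.
Frame 2: ACC AGG AGT TTA TCT GAC ATC GGA TAT ATC CTA ATG CTC TAG TTT — ATG at 35, stop TAG at 41 → 9 nt.
Frame 3: CCA GGA GTT TAT CTG ACA TCG GAT ATA TCC TAA TGC TCT AGT TTG — no ATG→stop ORF.
Largest ORF found is 3 codons < 4, so no.

no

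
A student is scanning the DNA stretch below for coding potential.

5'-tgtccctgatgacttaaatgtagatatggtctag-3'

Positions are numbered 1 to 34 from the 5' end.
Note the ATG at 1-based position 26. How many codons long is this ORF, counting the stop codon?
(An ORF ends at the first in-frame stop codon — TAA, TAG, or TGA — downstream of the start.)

Codons from position 26: ATG (26–28), GTC (29–31), TAG (32–34).
TAG is the first in-frame stop; that's 3 codons including the stop.

3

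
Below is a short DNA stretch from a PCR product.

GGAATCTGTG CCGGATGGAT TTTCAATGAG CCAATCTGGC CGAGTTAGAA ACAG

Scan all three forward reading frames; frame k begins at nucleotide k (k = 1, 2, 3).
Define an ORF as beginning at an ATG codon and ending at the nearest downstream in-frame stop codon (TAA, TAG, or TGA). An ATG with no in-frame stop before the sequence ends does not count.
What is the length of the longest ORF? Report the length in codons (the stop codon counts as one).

5

Frame 1: GGA ATC TGT GCC GGA TGG ATT TTC AAT GAG CCA ATC TGG CCG AGT TAG AAA CAG — no ATG→stop ORF.
Frame 2: GAA TCT GTG CCG GAT GGA TTT TCA ATG AGC CAA TCT GGC CGA GTT AGA AAC — no ATG→stop ORF.
Frame 3: AAT CTG TGC CGG ATG GAT TTT CAA TGA GCC AAT CTG GCC GAG TTA GAA ACA — ATG at 15, stop TGA at 27 → 15 nt.
Longest: frame 3, positions 15–29, 15 nt = 5 codons = 4 aa. → 5 codons.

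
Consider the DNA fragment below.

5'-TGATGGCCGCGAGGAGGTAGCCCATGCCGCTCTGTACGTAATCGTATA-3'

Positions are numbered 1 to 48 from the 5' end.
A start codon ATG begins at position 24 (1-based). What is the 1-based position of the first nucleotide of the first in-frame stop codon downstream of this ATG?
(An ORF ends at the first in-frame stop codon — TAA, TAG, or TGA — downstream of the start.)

39

Codons from position 24: ATG (24–26), CCG (27–29), CTC (30–32), TGT (33–35), ACG (36–38), TAA (39–41).
TAA is a stop codon; it begins at position 39.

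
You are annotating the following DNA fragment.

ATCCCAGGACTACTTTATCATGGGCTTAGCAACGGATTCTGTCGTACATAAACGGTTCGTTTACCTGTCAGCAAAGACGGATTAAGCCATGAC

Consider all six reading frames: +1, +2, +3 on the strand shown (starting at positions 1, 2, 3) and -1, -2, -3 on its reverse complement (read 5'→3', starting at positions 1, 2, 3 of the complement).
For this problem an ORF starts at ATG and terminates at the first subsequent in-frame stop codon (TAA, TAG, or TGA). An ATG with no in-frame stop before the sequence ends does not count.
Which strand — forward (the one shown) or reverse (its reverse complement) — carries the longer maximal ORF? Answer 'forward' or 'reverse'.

Reverse complement (5'→3'): GTCATGGCTTAATCCGTCTTTGCTGACAGGTAAACGAACCGTTTATGTACGACAGAATCCGTTGCTAAGCCCATGATAAAGTAGTCCTGGGAT
Frame +1: ATC CCA GGA CTA CTT TAT CAT GGG CTT AGC AAC GGA TTC TGT CGT ACA TAA ACG GTT CGT TTA CCT GTC AGC AAA GAC GGA TTA AGC CAT GAC — no ATG→stop ORF.
Frame +2: TCC CAG GAC TAC TTT ATC ATG GGC TTA GCA ACG GAT TCT GTC GTA CAT AAA CGG TTC GTT TAC CTG TCA GCA AAG ACG GAT TAA GCC ATG — ATG at 20, stop TAA at 83 → 66 nt.
Frame +3: CCC AGG ACT ACT TTA TCA TGG GCT TAG CAA CGG ATT CTG TCG TAC ATA AAC GGT TCG TTT ACC TGT CAG CAA AGA CGG ATT AAG CCA TGA — no ATG→stop ORF.
Frame -1: GTC ATG GCT TAA TCC GTC TTT GCT GAC AGG TAA ACG AAC CGT TTA TGT ACG ACA GAA TCC GTT GCT AAG CCC ATG ATA AAG TAG TCC TGG GAT — ATG at 4, stop TAA at 10 → 9 nt; ATG at 73, stop TAG at 82 → 12 nt.
Frame -2: TCA TGG CTT AAT CCG TCT TTG CTG ACA GGT AAA CGA ACC GTT TAT GTA CGA CAG AAT CCG TTG CTA AGC CCA TGA TAA AGT AGT CCT GGG — no ATG→stop ORF.
Frame -3: CAT GGC TTA ATC CGT CTT TGC TGA CAG GTA AAC GAA CCG TTT ATG TAC GAC AGA ATC CGT TGC TAA GCC CAT GAT AAA GTA GTC CTG GGA — ATG at 45, stop TAA at 66 → 24 nt.
Forward-strand max 66 nt; reverse-strand max 24 nt. The forward strand has the longer ORF.

forward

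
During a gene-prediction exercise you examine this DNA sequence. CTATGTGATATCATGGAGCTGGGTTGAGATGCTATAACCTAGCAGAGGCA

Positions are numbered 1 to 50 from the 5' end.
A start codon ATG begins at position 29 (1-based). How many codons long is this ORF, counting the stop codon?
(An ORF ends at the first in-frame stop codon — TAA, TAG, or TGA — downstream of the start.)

3

Codons from position 29: ATG (29–31), CTA (32–34), TAA (35–37).
TAA is the first in-frame stop; that's 3 codons including the stop.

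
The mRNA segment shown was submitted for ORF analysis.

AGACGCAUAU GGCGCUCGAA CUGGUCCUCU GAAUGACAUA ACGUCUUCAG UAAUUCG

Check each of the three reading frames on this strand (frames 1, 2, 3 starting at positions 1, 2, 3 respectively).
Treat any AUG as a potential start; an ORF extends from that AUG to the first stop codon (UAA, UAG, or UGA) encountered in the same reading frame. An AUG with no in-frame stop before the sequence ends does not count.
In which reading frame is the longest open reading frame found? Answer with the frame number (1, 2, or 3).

Frame 1: AGA CGC AUA UGG CGC UCG AAC UGG UCC UCU GAA UGA CAU AAC GUC UUC AGU AAU UCG — no AUG→stop ORF.
Frame 2: GAC GCA UAU GGC GCU CGA ACU GGU CCU CUG AAU GAC AUA ACG UCU UCA GUA AUU — no AUG→stop ORF.
Frame 3: ACG CAU AUG GCG CUC GAA CUG GUC CUC UGA AUG ACA UAA CGU CUU CAG UAA UUC — AUG at 9, stop UGA at 30 → 24 nt; AUG at 33, stop UAA at 39 → 9 nt.
Longest ORF is 24 nt in frame 3 (positions 9–32).

3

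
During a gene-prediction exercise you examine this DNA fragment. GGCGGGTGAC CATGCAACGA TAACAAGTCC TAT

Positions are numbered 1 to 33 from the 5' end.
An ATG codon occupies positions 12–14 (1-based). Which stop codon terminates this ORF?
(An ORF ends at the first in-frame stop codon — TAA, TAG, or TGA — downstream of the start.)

Codons from position 12: ATG (12–14), CAA (15–17), CGA (18–20), TAA (21–23).
The first in-frame stop codon is TAA.

TAA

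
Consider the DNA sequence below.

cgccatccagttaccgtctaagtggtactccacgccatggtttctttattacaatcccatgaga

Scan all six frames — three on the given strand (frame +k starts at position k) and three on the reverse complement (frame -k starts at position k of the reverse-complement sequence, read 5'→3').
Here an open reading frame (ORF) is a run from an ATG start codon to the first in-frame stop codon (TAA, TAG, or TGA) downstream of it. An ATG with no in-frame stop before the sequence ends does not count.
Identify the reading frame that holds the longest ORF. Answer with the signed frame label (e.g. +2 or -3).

Reverse complement (5'→3'): TCTCATGGGATTGTAATAAAGAAACCATGGCGTGGAGTACCACTTAGACGGTAACTGGATGGCG
Frame +1: CGC CAT CCA GTT ACC GTC TAA GTG GTA CTC CAC GCC ATG GTT TCT TTA TTA CAA TCC CAT GAG — no ATG→stop ORF.
Frame +2: GCC ATC CAG TTA CCG TCT AAG TGG TAC TCC ACG CCA TGG TTT CTT TAT TAC AAT CCC ATG AGA — no ATG→stop ORF.
Frame +3: CCA TCC AGT TAC CGT CTA AGT GGT ACT CCA CGC CAT GGT TTC TTT ATT ACA ATC CCA TGA — no ATG→stop ORF.
Frame -1: TCT CAT GGG ATT GTA ATA AAG AAA CCA TGG CGT GGA GTA CCA CTT AGA CGG TAA CTG GAT GGC — no ATG→stop ORF.
Frame -2: CTC ATG GGA TTG TAA TAA AGA AAC CAT GGC GTG GAG TAC CAC TTA GAC GGT AAC TGG ATG GCG — ATG at 5, stop TAA at 14 → 12 nt.
Frame -3: TCA TGG GAT TGT AAT AAA GAA ACC ATG GCG TGG AGT ACC ACT TAG ACG GTA ACT GGA TGG — ATG at 27, stop TAG at 45 → 21 nt.
Longest ORF is 21 nt in frame -3 (positions 27–47).

-3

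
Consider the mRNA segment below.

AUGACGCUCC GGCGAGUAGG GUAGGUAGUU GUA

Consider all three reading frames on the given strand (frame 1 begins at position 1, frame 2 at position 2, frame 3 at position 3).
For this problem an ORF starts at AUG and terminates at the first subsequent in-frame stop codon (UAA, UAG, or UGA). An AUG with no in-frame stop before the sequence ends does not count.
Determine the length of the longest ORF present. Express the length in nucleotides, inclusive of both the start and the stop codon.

Frame 1: AUG ACG CUC CGG CGA GUA GGG UAG GUA GUU GUA — AUG at 1, stop UAG at 22 → 24 nt.
Frame 2: UGA CGC UCC GGC GAG UAG GGU AGG UAG UUG — no AUG→stop ORF.
Frame 3: GAC GCU CCG GCG AGU AGG GUA GGU AGU UGU — no AUG→stop ORF.
Longest: frame 1, positions 1–24, 24 nt = 8 codons = 7 aa. → 24 nucleotides.

24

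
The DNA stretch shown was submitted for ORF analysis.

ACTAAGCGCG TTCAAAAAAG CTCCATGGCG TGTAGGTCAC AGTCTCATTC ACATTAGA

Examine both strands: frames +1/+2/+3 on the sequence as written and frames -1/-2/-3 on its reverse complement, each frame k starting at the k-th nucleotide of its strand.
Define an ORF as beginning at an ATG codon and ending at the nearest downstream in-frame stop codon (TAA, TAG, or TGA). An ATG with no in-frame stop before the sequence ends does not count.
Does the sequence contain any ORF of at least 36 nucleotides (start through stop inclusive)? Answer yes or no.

no

Reverse complement (5'→3'): TCTAATGTGAATGAGACTGTGACCTACACGCCATGGAGCTTTTTTGAACGCGCTTAGT
Frame +1: ACT AAG CGC GTT CAA AAA AGC TCC ATG GCG TGT AGG TCA CAG TCT CAT TCA CAT TAG — ATG at 25, stop TAG at 55 → 33 nt.
Frame +2: CTA AGC GCG TTC AAA AAA GCT CCA TGG CGT GTA GGT CAC AGT CTC ATT CAC ATT AGA — no ATG→stop ORF.
Frame +3: TAA GCG CGT TCA AAA AAG CTC CAT GGC GTG TAG GTC ACA GTC TCA TTC ACA TTA — no ATG→stop ORF.
Frame -1: TCT AAT GTG AAT GAG ACT GTG ACC TAC ACG CCA TGG AGC TTT TTT GAA CGC GCT TAG — no ATG→stop ORF.
Frame -2: CTA ATG TGA ATG AGA CTG TGA CCT ACA CGC CAT GGA GCT TTT TTG AAC GCG CTT AGT — ATG at 5, stop TGA at 8 → 6 nt; ATG at 11, stop TGA at 20 → 12 nt.
Frame -3: TAA TGT GAA TGA GAC TGT GAC CTA CAC GCC ATG GAG CTT TTT TGA ACG CGC TTA — ATG at 33, stop TGA at 45 → 15 nt.
Largest ORF found is 33 nucleotides < 36, so no.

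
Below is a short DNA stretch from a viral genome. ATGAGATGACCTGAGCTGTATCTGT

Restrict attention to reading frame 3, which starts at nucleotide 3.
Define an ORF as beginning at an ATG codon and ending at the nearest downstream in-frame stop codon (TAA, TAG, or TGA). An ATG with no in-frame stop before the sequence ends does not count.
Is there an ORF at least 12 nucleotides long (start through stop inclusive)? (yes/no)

Frame 3: GAG ATG ACC TGA GCT GTA TCT — ATG at 6, stop TGA at 12 → 9 nt.
Largest ORF found is 9 nucleotides < 12, so no.

no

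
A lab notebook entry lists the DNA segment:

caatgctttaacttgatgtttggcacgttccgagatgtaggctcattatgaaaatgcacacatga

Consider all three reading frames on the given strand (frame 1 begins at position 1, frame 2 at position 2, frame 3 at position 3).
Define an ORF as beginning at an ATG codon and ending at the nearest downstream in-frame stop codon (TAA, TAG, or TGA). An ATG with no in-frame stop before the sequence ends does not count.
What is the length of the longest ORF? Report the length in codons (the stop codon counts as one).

Frame 1: CAA TGC TTT AAC TTG ATG TTT GGC ACG TTC CGA GAT GTA GGC TCA TTA TGA AAA TGC ACA CAT — ATG at 16, stop TGA at 49 → 36 nt.
Frame 2: AAT GCT TTA ACT TGA TGT TTG GCA CGT TCC GAG ATG TAG GCT CAT TAT GAA AAT GCA CAC ATG — ATG at 35, stop TAG at 38 → 6 nt.
Frame 3: ATG CTT TAA CTT GAT GTT TGG CAC GTT CCG AGA TGT AGG CTC ATT ATG AAA ATG CAC ACA TGA — ATG at 3, stop TAA at 9 → 9 nt; ATG at 48, stop TGA at 63 → 18 nt; ATG at 54, stop TGA at 63 → 12 nt.
Longest: frame 1, positions 16–51, 36 nt = 12 codons = 11 aa. → 12 codons.

12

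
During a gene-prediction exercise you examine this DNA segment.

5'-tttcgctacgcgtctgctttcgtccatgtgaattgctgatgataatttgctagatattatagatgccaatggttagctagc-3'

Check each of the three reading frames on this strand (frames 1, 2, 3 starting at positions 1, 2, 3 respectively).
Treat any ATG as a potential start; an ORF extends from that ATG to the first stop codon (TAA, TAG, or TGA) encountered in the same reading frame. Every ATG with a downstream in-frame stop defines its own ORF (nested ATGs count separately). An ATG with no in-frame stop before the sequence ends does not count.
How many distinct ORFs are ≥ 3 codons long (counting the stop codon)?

Frame 1: TTT CGC TAC GCG TCT GCT TTC GTC CAT GTG AAT TGC TGA TGA TAA TTT GCT AGA TAT TAT AGA TGC CAA TGG TTA GCT AGC — no ATG→stop ORF.
Frame 2: TTC GCT ACG CGT CTG CTT TCG TCC ATG TGA ATT GCT GAT GAT AAT TTG CTA GAT ATT ATA GAT GCC AAT GGT TAG CTA — ATG at 26, stop TGA at 29 → 6 nt.
Frame 3: TCG CTA CGC GTC TGC TTT CGT CCA TGT GAA TTG CTG ATG ATA ATT TGC TAG ATA TTA TAG ATG CCA ATG GTT AGC TAG — ATG at 39, stop TAG at 51 → 15 nt; ATG at 63, stop TAG at 78 → 18 nt; ATG at 69, stop TAG at 78 → 12 nt.
ORFs ≥ 3 codons: frame 3 39–53 (5 codons), frame 3 63–80 (6 codons), frame 3 69–80 (4 codons). Count = 3.

3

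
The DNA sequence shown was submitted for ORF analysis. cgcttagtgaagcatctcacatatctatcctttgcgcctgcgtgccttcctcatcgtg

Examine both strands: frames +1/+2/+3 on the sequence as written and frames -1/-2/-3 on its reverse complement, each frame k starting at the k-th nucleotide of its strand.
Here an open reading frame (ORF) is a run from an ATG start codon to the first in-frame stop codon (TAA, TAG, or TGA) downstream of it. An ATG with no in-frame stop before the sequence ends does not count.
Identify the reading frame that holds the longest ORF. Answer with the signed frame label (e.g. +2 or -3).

Reverse complement (5'→3'): CACGATGAGGAAGGCACGCAGGCGCAAAGGATAGATATGTGAGATGCTTCACTAAGCG
Frame +1: CGC TTA GTG AAG CAT CTC ACA TAT CTA TCC TTT GCG CCT GCG TGC CTT CCT CAT CGT — no ATG→stop ORF.
Frame +2: GCT TAG TGA AGC ATC TCA CAT ATC TAT CCT TTG CGC CTG CGT GCC TTC CTC ATC GTG — no ATG→stop ORF.
Frame +3: CTT AGT GAA GCA TCT CAC ATA TCT ATC CTT TGC GCC TGC GTG CCT TCC TCA TCG — no ATG→stop ORF.
Frame -1: CAC GAT GAG GAA GGC ACG CAG GCG CAA AGG ATA GAT ATG TGA GAT GCT TCA CTA AGC — ATG at 37, stop TGA at 40 → 6 nt.
Frame -2: ACG ATG AGG AAG GCA CGC AGG CGC AAA GGA TAG ATA TGT GAG ATG CTT CAC TAA GCG — ATG at 5, stop TAG at 32 → 30 nt; ATG at 44, stop TAA at 53 → 12 nt.
Frame -3: CGA TGA GGA AGG CAC GCA GGC GCA AAG GAT AGA TAT GTG AGA TGC TTC ACT AAG — no ATG→stop ORF.
Longest ORF is 30 nt in frame -2 (positions 5–34).

-2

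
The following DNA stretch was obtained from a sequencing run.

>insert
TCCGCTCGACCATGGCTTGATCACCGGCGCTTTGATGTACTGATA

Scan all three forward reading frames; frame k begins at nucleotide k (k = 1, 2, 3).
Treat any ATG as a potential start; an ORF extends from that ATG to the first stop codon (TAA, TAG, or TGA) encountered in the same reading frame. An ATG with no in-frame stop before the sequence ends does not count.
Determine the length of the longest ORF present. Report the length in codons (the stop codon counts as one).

Frame 1: TCC GCT CGA CCA TGG CTT GAT CAC CGG CGC TTT GAT GTA CTG ATA — no ATG→stop ORF.
Frame 2: CCG CTC GAC CAT GGC TTG ATC ACC GGC GCT TTG ATG TAC TGA — ATG at 35, stop TGA at 41 → 9 nt.
Frame 3: CGC TCG ACC ATG GCT TGA TCA CCG GCG CTT TGA TGT ACT GAT — ATG at 12, stop TGA at 18 → 9 nt.
Longest: frame 2, positions 35–43, 9 nt = 3 codons = 2 aa. → 3 codons.

3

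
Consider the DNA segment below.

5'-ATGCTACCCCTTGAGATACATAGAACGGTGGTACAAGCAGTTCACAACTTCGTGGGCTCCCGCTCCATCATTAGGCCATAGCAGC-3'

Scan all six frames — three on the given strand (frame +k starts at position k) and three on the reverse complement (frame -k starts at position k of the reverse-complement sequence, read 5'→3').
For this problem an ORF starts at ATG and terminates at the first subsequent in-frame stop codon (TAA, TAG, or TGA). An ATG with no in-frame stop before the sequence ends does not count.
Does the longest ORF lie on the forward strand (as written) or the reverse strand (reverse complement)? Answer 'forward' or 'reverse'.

Reverse complement (5'→3'): GCTGCTATGGCCTAATGATGGAGCGGGAGCCCACGAAGTTGTGAACTGCTTGTACCACCGTTCTATGTATCTCAAGGGGTAGCAT
Frame +1: ATG CTA CCC CTT GAG ATA CAT AGA ACG GTG GTA CAA GCA GTT CAC AAC TTC GTG GGC TCC CGC TCC ATC ATT AGG CCA TAG CAG — ATG at 1, stop TAG at 79 → 81 nt.
Frame +2: TGC TAC CCC TTG AGA TAC ATA GAA CGG TGG TAC AAG CAG TTC ACA ACT TCG TGG GCT CCC GCT CCA TCA TTA GGC CAT AGC AGC — no ATG→stop ORF.
Frame +3: GCT ACC CCT TGA GAT ACA TAG AAC GGT GGT ACA AGC AGT TCA CAA CTT CGT GGG CTC CCG CTC CAT CAT TAG GCC ATA GCA — no ATG→stop ORF.
Frame -1: GCT GCT ATG GCC TAA TGA TGG AGC GGG AGC CCA CGA AGT TGT GAA CTG CTT GTA CCA CCG TTC TAT GTA TCT CAA GGG GTA GCA — ATG at 7, stop TAA at 13 → 9 nt.
Frame -2: CTG CTA TGG CCT AAT GAT GGA GCG GGA GCC CAC GAA GTT GTG AAC TGC TTG TAC CAC CGT TCT ATG TAT CTC AAG GGG TAG CAT — ATG at 65, stop TAG at 80 → 18 nt.
Frame -3: TGC TAT GGC CTA ATG ATG GAG CGG GAG CCC ACG AAG TTG TGA ACT GCT TGT ACC ACC GTT CTA TGT ATC TCA AGG GGT AGC — ATG at 15, stop TGA at 42 → 30 nt; ATG at 18, stop TGA at 42 → 27 nt.
Forward-strand max 81 nt; reverse-strand max 30 nt. The forward strand has the longer ORF.

forward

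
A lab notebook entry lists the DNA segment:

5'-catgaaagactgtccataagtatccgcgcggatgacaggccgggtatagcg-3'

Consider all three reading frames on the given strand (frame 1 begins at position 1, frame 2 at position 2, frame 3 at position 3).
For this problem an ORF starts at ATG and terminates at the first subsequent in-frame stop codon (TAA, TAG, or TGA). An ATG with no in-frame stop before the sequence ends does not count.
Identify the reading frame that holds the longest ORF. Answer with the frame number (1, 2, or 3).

2

Frame 1: CAT GAA AGA CTG TCC ATA AGT ATC CGC GCG GAT GAC AGG CCG GGT ATA GCG — no ATG→stop ORF.
Frame 2: ATG AAA GAC TGT CCA TAA GTA TCC GCG CGG ATG ACA GGC CGG GTA TAG — ATG at 2, stop TAA at 17 → 18 nt; ATG at 32, stop TAG at 47 → 18 nt.
Frame 3: TGA AAG ACT GTC CAT AAG TAT CCG CGC GGA TGA CAG GCC GGG TAT AGC — no ATG→stop ORF.
Longest ORF is 18 nt in frame 2 (positions 2–19).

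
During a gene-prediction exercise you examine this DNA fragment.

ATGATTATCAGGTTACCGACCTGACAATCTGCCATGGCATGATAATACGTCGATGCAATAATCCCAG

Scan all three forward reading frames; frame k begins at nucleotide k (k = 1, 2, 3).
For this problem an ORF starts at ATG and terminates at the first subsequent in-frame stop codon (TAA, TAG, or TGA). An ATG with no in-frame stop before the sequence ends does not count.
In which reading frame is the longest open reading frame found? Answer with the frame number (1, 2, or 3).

1

Frame 1: ATG ATT ATC AGG TTA CCG ACC TGA CAA TCT GCC ATG GCA TGA TAA TAC GTC GAT GCA ATA ATC CCA — ATG at 1, stop TGA at 22 → 24 nt; ATG at 34, stop TGA at 40 → 9 nt.
Frame 2: TGA TTA TCA GGT TAC CGA CCT GAC AAT CTG CCA TGG CAT GAT AAT ACG TCG ATG CAA TAA TCC CAG — ATG at 53, stop TAA at 59 → 9 nt.
Frame 3: GAT TAT CAG GTT ACC GAC CTG ACA ATC TGC CAT GGC ATG ATA ATA CGT CGA TGC AAT AAT CCC — no ATG→stop ORF.
Longest ORF is 24 nt in frame 1 (positions 1–24).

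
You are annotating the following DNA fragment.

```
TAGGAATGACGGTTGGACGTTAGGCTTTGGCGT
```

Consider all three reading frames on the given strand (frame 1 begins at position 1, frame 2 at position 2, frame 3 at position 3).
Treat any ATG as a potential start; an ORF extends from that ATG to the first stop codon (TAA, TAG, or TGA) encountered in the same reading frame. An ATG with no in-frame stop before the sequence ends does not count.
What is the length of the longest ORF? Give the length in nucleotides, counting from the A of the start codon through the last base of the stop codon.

18

Frame 1: TAG GAA TGA CGG TTG GAC GTT AGG CTT TGG CGT — no ATG→stop ORF.
Frame 2: AGG AAT GAC GGT TGG ACG TTA GGC TTT GGC — no ATG→stop ORF.
Frame 3: GGA ATG ACG GTT GGA CGT TAG GCT TTG GCG — ATG at 6, stop TAG at 21 → 18 nt.
Longest: frame 3, positions 6–23, 18 nt = 6 codons = 5 aa. → 18 nucleotides.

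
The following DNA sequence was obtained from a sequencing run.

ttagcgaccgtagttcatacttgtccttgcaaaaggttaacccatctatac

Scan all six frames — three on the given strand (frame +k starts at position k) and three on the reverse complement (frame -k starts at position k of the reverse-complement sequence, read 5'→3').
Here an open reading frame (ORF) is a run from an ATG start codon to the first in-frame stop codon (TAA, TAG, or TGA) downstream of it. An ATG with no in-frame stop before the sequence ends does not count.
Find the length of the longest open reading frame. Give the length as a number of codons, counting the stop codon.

Reverse complement (5'→3'): GTATAGATGGGTTAACCTTTTGCAAGGACAAGTATGAACTACGGTCGCTAA
Frame +1: TTA GCG ACC GTA GTT CAT ACT TGT CCT TGC AAA AGG TTA ACC CAT CTA TAC — no ATG→stop ORF.
Frame +2: TAG CGA CCG TAG TTC ATA CTT GTC CTT GCA AAA GGT TAA CCC ATC TAT — no ATG→stop ORF.
Frame +3: AGC GAC CGT AGT TCA TAC TTG TCC TTG CAA AAG GTT AAC CCA TCT ATA — no ATG→stop ORF.
Frame -1: GTA TAG ATG GGT TAA CCT TTT GCA AGG ACA AGT ATG AAC TAC GGT CGC TAA — ATG at 7, stop TAA at 13 → 9 nt; ATG at 34, stop TAA at 49 → 18 nt.
Frame -2: TAT AGA TGG GTT AAC CTT TTG CAA GGA CAA GTA TGA ACT ACG GTC GCT — no ATG→stop ORF.
Frame -3: ATA GAT GGG TTA ACC TTT TGC AAG GAC AAG TAT GAA CTA CGG TCG CTA — no ATG→stop ORF.
Longest: frame -1, positions 34–51, 18 nt = 6 codons = 5 aa. → 6 codons.

6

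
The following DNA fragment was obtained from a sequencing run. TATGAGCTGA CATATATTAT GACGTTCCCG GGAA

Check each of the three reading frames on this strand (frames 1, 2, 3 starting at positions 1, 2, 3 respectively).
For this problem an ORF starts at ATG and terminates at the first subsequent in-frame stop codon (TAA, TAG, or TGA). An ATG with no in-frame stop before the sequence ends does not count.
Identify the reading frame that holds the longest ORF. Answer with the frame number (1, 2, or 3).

Frame 1: TAT GAG CTG ACA TAT ATT ATG ACG TTC CCG GGA — no ATG→stop ORF.
Frame 2: ATG AGC TGA CAT ATA TTA TGA CGT TCC CGG GAA — ATG at 2, stop TGA at 8 → 9 nt.
Frame 3: TGA GCT GAC ATA TAT TAT GAC GTT CCC GGG — no ATG→stop ORF.
Longest ORF is 9 nt in frame 2 (positions 2–10).

2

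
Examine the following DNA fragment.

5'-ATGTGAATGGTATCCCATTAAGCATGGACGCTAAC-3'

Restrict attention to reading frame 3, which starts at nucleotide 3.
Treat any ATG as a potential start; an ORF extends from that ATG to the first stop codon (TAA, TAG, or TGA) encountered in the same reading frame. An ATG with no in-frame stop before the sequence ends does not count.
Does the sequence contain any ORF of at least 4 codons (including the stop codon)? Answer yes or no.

Frame 3: GTG AAT GGT ATC CCA TTA AGC ATG GAC GCT AAC — no ATG→stop ORF.
Largest ORF found is 0 codons < 4, so no.

no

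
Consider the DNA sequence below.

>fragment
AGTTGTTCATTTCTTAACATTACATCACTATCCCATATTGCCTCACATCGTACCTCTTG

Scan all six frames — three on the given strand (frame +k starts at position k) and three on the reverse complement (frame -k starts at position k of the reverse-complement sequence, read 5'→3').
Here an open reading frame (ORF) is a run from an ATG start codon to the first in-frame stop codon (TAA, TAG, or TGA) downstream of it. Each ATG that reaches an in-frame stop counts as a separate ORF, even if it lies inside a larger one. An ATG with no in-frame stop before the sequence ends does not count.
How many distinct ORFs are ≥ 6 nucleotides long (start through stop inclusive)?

Reverse complement (5'→3'): CAAGAGGTACGATGTGAGGCAATATGGGATAGTGATGTAATGTTAAGAAATGAACAACT
Frame +1: AGT TGT TCA TTT CTT AAC ATT ACA TCA CTA TCC CAT ATT GCC TCA CAT CGT ACC TCT — no ATG→stop ORF.
Frame +2: GTT GTT CAT TTC TTA ACA TTA CAT CAC TAT CCC ATA TTG CCT CAC ATC GTA CCT CTT — no ATG→stop ORF.
Frame +3: TTG TTC ATT TCT TAA CAT TAC ATC ACT ATC CCA TAT TGC CTC ACA TCG TAC CTC TTG — no ATG→stop ORF.
Frame -1: CAA GAG GTA CGA TGT GAG GCA ATA TGG GAT AGT GAT GTA ATG TTA AGA AAT GAA CAA — no ATG→stop ORF.
Frame -2: AAG AGG TAC GAT GTG AGG CAA TAT GGG ATA GTG ATG TAA TGT TAA GAA ATG AAC AAC — ATG at 35, stop TAA at 38 → 6 nt.
Frame -3: AGA GGT ACG ATG TGA GGC AAT ATG GGA TAG TGA TGT AAT GTT AAG AAA TGA ACA ACT — ATG at 12, stop TGA at 15 → 6 nt; ATG at 24, stop TAG at 30 → 9 nt.
ORFs ≥ 6 nucleotides: frame -2 35–40 (6 nucleotides), frame -3 12–17 (6 nucleotides), frame -3 24–32 (9 nucleotides). Count = 3.

3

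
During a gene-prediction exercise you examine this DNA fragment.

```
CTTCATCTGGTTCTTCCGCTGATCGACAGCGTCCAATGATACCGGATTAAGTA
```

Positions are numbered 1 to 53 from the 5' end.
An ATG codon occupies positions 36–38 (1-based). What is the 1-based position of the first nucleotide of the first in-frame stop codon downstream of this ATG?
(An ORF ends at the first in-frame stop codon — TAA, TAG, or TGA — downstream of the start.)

Codons from position 36: ATG (36–38), ATA (39–41), CCG (42–44), GAT (45–47), TAA (48–50).
TAA is a stop codon; it begins at position 48.

48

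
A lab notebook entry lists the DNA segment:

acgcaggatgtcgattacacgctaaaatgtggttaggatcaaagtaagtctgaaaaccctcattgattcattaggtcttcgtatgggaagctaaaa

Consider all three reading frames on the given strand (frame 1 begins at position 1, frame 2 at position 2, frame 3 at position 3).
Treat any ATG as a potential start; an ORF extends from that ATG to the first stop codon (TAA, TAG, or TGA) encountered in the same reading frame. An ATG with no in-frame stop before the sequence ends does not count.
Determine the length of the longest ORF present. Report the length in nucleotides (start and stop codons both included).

21

Frame 1: ACG CAG GAT GTC GAT TAC ACG CTA AAA TGT GGT TAG GAT CAA AGT AAG TCT GAA AAC CCT CAT TGA TTC ATT AGG TCT TCG TAT GGG AAG CTA AAA — no ATG→stop ORF.
Frame 2: CGC AGG ATG TCG ATT ACA CGC TAA AAT GTG GTT AGG ATC AAA GTA AGT CTG AAA ACC CTC ATT GAT TCA TTA GGT CTT CGT ATG GGA AGC TAA — ATG at 8, stop TAA at 23 → 18 nt; ATG at 83, stop TAA at 92 → 12 nt.
Frame 3: GCA GGA TGT CGA TTA CAC GCT AAA ATG TGG TTA GGA TCA AAG TAA GTC TGA AAA CCC TCA TTG ATT CAT TAG GTC TTC GTA TGG GAA GCT AAA — ATG at 27, stop TAA at 45 → 21 nt.
Longest: frame 3, positions 27–47, 21 nt = 7 codons = 6 aa. → 21 nucleotides.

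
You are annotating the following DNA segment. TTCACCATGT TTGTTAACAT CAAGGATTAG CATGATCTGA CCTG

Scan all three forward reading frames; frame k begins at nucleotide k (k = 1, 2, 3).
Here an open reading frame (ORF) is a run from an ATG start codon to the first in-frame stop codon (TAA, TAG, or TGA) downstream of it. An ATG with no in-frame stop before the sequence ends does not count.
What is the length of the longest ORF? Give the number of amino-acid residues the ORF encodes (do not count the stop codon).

7

Frame 1: TTC ACC ATG TTT GTT AAC ATC AAG GAT TAG CAT GAT CTG ACC — ATG at 7, stop TAG at 28 → 24 nt.
Frame 2: TCA CCA TGT TTG TTA ACA TCA AGG ATT AGC ATG ATC TGA CCT — ATG at 32, stop TGA at 38 → 9 nt.
Frame 3: CAC CAT GTT TGT TAA CAT CAA GGA TTA GCA TGA TCT GAC CTG — no ATG→stop ORF.
Longest: frame 1, positions 7–30, 24 nt = 8 codons = 7 aa. → 7 amino acids.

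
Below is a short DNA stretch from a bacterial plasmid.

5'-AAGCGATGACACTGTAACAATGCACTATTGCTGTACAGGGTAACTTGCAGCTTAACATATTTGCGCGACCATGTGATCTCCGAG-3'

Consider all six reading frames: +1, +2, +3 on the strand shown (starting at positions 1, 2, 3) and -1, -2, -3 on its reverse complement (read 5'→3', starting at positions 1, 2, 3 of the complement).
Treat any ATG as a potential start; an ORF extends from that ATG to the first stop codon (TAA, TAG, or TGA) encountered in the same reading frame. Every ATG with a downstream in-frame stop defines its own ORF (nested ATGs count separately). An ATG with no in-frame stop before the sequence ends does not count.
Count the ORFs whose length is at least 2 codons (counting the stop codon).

4

Reverse complement (5'→3'): CTCGGAGATCACATGGTCGCGCAAATATGTTAAGCTGCAAGTTACCCTGTACAGCAATAGTGCATTGTTACAGTGTCATCGCTT
Frame +1: AAG CGA TGA CAC TGT AAC AAT GCA CTA TTG CTG TAC AGG GTA ACT TGC AGC TTA ACA TAT TTG CGC GAC CAT GTG ATC TCC GAG — no ATG→stop ORF.
Frame +2: AGC GAT GAC ACT GTA ACA ATG CAC TAT TGC TGT ACA GGG TAA CTT GCA GCT TAA CAT ATT TGC GCG ACC ATG TGA TCT CCG — ATG at 20, stop TAA at 41 → 24 nt; ATG at 71, stop TGA at 74 → 6 nt.
Frame +3: GCG ATG ACA CTG TAA CAA TGC ACT ATT GCT GTA CAG GGT AAC TTG CAG CTT AAC ATA TTT GCG CGA CCA TGT GAT CTC CGA — ATG at 6, stop TAA at 15 → 12 nt.
Frame -1: CTC GGA GAT CAC ATG GTC GCG CAA ATA TGT TAA GCT GCA AGT TAC CCT GTA CAG CAA TAG TGC ATT GTT ACA GTG TCA TCG CTT — ATG at 13, stop TAA at 31 → 21 nt.
Frame -2: TCG GAG ATC ACA TGG TCG CGC AAA TAT GTT AAG CTG CAA GTT ACC CTG TAC AGC AAT AGT GCA TTG TTA CAG TGT CAT CGC — no ATG→stop ORF.
Frame -3: CGG AGA TCA CAT GGT CGC GCA AAT ATG TTA AGC TGC AAG TTA CCC TGT ACA GCA ATA GTG CAT TGT TAC AGT GTC ATC GCT — no ATG→stop ORF.
ORFs ≥ 2 codons: frame +2 20–43 (8 codons), frame +2 71–76 (2 codons), frame +3 6–17 (4 codons), frame -1 13–33 (7 codons). Count = 4.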